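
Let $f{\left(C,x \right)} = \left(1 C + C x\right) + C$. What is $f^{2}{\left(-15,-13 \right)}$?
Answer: $27225$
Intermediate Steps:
$f{\left(C,x \right)} = 2 C + C x$ ($f{\left(C,x \right)} = \left(C + C x\right) + C = 2 C + C x$)
$f^{2}{\left(-15,-13 \right)} = \left(- 15 \left(2 - 13\right)\right)^{2} = \left(\left(-15\right) \left(-11\right)\right)^{2} = 165^{2} = 27225$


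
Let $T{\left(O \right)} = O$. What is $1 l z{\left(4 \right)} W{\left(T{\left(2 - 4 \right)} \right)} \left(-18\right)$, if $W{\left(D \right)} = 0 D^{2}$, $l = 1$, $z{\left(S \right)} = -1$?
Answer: $0$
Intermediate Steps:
$W{\left(D \right)} = 0$
$1 l z{\left(4 \right)} W{\left(T{\left(2 - 4 \right)} \right)} \left(-18\right) = 1 \cdot 1 \left(-1\right) 0 \left(-18\right) = 1 \left(-1\right) 0 \left(-18\right) = \left(-1\right) 0 \left(-18\right) = 0 \left(-18\right) = 0$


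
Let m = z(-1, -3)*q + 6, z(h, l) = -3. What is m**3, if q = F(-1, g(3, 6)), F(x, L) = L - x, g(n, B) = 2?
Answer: -27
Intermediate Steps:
q = 3 (q = 2 - 1*(-1) = 2 + 1 = 3)
m = -3 (m = -3*3 + 6 = -9 + 6 = -3)
m**3 = (-3)**3 = -27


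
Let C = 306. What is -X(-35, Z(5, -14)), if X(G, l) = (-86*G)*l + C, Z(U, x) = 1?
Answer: -3316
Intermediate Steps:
X(G, l) = 306 - 86*G*l (X(G, l) = (-86*G)*l + 306 = -86*G*l + 306 = 306 - 86*G*l)
-X(-35, Z(5, -14)) = -(306 - 86*(-35)*1) = -(306 + 3010) = -1*3316 = -3316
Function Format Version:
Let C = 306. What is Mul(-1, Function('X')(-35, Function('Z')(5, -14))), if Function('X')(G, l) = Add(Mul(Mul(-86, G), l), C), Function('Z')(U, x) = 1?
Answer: -3316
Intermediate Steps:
Function('X')(G, l) = Add(306, Mul(-86, G, l)) (Function('X')(G, l) = Add(Mul(Mul(-86, G), l), 306) = Add(Mul(-86, G, l), 306) = Add(306, Mul(-86, G, l)))
Mul(-1, Function('X')(-35, Function('Z')(5, -14))) = Mul(-1, Add(306, Mul(-86, -35, 1))) = Mul(-1, Add(306, 3010)) = Mul(-1, 3316) = -3316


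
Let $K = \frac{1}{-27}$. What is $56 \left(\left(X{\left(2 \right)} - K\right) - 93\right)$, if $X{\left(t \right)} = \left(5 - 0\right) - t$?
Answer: $- \frac{136024}{27} \approx -5037.9$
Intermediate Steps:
$X{\left(t \right)} = 5 - t$ ($X{\left(t \right)} = \left(5 + 0\right) - t = 5 - t$)
$K = - \frac{1}{27} \approx -0.037037$
$56 \left(\left(X{\left(2 \right)} - K\right) - 93\right) = 56 \left(\left(\left(5 - 2\right) - - \frac{1}{27}\right) - 93\right) = 56 \left(\left(\left(5 - 2\right) + \frac{1}{27}\right) - 93\right) = 56 \left(\left(3 + \frac{1}{27}\right) - 93\right) = 56 \left(\frac{82}{27} - 93\right) = 56 \left(- \frac{2429}{27}\right) = - \frac{136024}{27}$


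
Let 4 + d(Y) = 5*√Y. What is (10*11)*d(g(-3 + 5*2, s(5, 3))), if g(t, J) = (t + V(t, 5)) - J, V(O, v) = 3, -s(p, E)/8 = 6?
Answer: -440 + 550*√58 ≈ 3748.7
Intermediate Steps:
s(p, E) = -48 (s(p, E) = -8*6 = -48)
g(t, J) = 3 + t - J (g(t, J) = (t + 3) - J = (3 + t) - J = 3 + t - J)
d(Y) = -4 + 5*√Y
(10*11)*d(g(-3 + 5*2, s(5, 3))) = (10*11)*(-4 + 5*√(3 + (-3 + 5*2) - 1*(-48))) = 110*(-4 + 5*√(3 + (-3 + 10) + 48)) = 110*(-4 + 5*√(3 + 7 + 48)) = 110*(-4 + 5*√58) = -440 + 550*√58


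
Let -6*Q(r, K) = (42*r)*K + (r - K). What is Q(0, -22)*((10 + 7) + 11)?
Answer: -308/3 ≈ -102.67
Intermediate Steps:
Q(r, K) = -r/6 + K/6 - 7*K*r (Q(r, K) = -((42*r)*K + (r - K))/6 = -(42*K*r + (r - K))/6 = -(r - K + 42*K*r)/6 = -r/6 + K/6 - 7*K*r)
Q(0, -22)*((10 + 7) + 11) = (-1/6*0 + (1/6)*(-22) - 7*(-22)*0)*((10 + 7) + 11) = (0 - 11/3 + 0)*(17 + 11) = -11/3*28 = -308/3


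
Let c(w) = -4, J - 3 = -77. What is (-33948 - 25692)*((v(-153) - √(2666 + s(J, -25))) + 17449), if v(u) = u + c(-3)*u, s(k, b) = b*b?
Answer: -1068033120 + 59640*√3291 ≈ -1.0646e+9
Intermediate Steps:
J = -74 (J = 3 - 77 = -74)
s(k, b) = b²
v(u) = -3*u (v(u) = u - 4*u = -3*u)
(-33948 - 25692)*((v(-153) - √(2666 + s(J, -25))) + 17449) = (-33948 - 25692)*((-3*(-153) - √(2666 + (-25)²)) + 17449) = -59640*((459 - √(2666 + 625)) + 17449) = -59640*((459 - √3291) + 17449) = -59640*(17908 - √3291) = -1068033120 + 59640*√3291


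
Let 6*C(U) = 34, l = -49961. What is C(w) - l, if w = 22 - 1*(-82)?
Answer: 149900/3 ≈ 49967.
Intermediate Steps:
w = 104 (w = 22 + 82 = 104)
C(U) = 17/3 (C(U) = (1/6)*34 = 17/3)
C(w) - l = 17/3 - 1*(-49961) = 17/3 + 49961 = 149900/3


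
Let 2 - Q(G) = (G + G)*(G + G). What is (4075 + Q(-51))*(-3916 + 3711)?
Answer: 1297035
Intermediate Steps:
Q(G) = 2 - 4*G² (Q(G) = 2 - (G + G)*(G + G) = 2 - 2*G*2*G = 2 - 4*G²)
(4075 + Q(-51))*(-3916 + 3711) = (4075 + (2 - 4*(-51)²))*(-3916 + 3711) = (4075 + (2 - 4*2601))*(-205) = (4075 + (2 - 10404))*(-205) = (4075 - 10402)*(-205) = -6327*(-205) = 1297035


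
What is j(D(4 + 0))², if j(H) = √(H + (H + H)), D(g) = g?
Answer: 12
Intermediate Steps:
j(H) = √3*√H (j(H) = √(H + 2*H) = √(3*H) = √3*√H)
j(D(4 + 0))² = (√3*√(4 + 0))² = (√3*√4)² = (√3*2)² = (2*√3)² = 12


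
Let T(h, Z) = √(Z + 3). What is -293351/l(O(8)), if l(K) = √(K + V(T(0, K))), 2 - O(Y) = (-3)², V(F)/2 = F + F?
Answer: -293351/√(-7 + 8*I) ≈ -37179.0 + 81934.0*I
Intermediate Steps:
T(h, Z) = √(3 + Z)
V(F) = 4*F (V(F) = 2*(F + F) = 2*(2*F) = 4*F)
O(Y) = -7 (O(Y) = 2 - 1*(-3)² = 2 - 1*9 = 2 - 9 = -7)
l(K) = √(K + 4*√(3 + K))
-293351/l(O(8)) = -293351/√(-7 + 4*√(3 - 7)) = -293351/√(-7 + 4*√(-4)) = -293351/√(-7 + 4*(2*I)) = -293351/√(-7 + 8*I)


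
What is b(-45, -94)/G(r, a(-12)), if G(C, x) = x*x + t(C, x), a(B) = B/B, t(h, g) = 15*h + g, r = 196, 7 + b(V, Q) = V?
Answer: -26/1471 ≈ -0.017675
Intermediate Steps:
b(V, Q) = -7 + V
t(h, g) = g + 15*h
a(B) = 1
G(C, x) = x + x² + 15*C (G(C, x) = x*x + (x + 15*C) = x² + (x + 15*C) = x + x² + 15*C)
b(-45, -94)/G(r, a(-12)) = (-7 - 45)/(1 + 1² + 15*196) = -52/(1 + 1 + 2940) = -52/2942 = -52*1/2942 = -26/1471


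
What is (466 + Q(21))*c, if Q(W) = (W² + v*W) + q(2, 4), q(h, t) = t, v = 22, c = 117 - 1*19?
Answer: 134554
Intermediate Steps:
c = 98 (c = 117 - 19 = 98)
Q(W) = 4 + W² + 22*W (Q(W) = (W² + 22*W) + 4 = 4 + W² + 22*W)
(466 + Q(21))*c = (466 + (4 + 21² + 22*21))*98 = (466 + (4 + 441 + 462))*98 = (466 + 907)*98 = 1373*98 = 134554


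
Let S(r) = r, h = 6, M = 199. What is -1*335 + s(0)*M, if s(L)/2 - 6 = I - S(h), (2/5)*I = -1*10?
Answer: -10285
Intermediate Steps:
I = -25 (I = 5*(-1*10)/2 = (5/2)*(-10) = -25)
s(L) = -50 (s(L) = 12 + 2*(-25 - 1*6) = 12 + 2*(-25 - 6) = 12 + 2*(-31) = 12 - 62 = -50)
-1*335 + s(0)*M = -1*335 - 50*199 = -335 - 9950 = -10285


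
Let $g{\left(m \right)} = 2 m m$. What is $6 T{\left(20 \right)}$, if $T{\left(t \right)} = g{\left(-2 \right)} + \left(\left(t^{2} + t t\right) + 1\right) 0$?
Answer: $48$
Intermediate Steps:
$g{\left(m \right)} = 2 m^{2}$
$T{\left(t \right)} = 8$ ($T{\left(t \right)} = 2 \left(-2\right)^{2} + \left(\left(t^{2} + t t\right) + 1\right) 0 = 2 \cdot 4 + \left(\left(t^{2} + t^{2}\right) + 1\right) 0 = 8 + \left(2 t^{2} + 1\right) 0 = 8 + \left(1 + 2 t^{2}\right) 0 = 8 + 0 = 8$)
$6 T{\left(20 \right)} = 6 \cdot 8 = 48$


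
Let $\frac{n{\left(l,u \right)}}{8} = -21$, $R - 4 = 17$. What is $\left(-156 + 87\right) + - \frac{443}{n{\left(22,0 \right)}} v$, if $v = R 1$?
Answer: $- \frac{109}{8} \approx -13.625$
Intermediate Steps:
$R = 21$ ($R = 4 + 17 = 21$)
$n{\left(l,u \right)} = -168$ ($n{\left(l,u \right)} = 8 \left(-21\right) = -168$)
$v = 21$ ($v = 21 \cdot 1 = 21$)
$\left(-156 + 87\right) + - \frac{443}{n{\left(22,0 \right)}} v = \left(-156 + 87\right) + - \frac{443}{-168} \cdot 21 = -69 + \left(-443\right) \left(- \frac{1}{168}\right) 21 = -69 + \frac{443}{168} \cdot 21 = -69 + \frac{443}{8} = - \frac{109}{8}$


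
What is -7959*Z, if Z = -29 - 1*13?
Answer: 334278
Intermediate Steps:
Z = -42 (Z = -29 - 13 = -42)
-7959*Z = -7959*(-42) = 334278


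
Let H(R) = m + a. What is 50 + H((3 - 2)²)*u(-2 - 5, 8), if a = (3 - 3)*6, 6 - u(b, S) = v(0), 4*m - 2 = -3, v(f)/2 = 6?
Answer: 103/2 ≈ 51.500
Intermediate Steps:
v(f) = 12 (v(f) = 2*6 = 12)
m = -¼ (m = ½ + (¼)*(-3) = ½ - ¾ = -¼ ≈ -0.25000)
u(b, S) = -6 (u(b, S) = 6 - 1*12 = 6 - 12 = -6)
a = 0 (a = 0*6 = 0)
H(R) = -¼ (H(R) = -¼ + 0 = -¼)
50 + H((3 - 2)²)*u(-2 - 5, 8) = 50 - ¼*(-6) = 50 + 3/2 = 103/2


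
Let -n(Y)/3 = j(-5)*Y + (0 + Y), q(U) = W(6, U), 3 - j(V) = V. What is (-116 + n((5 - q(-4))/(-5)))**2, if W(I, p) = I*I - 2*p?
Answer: 2666689/25 ≈ 1.0667e+5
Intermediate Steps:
j(V) = 3 - V
W(I, p) = I**2 - 2*p
q(U) = 36 - 2*U (q(U) = 6**2 - 2*U = 36 - 2*U)
n(Y) = -27*Y (n(Y) = -3*((3 - 1*(-5))*Y + (0 + Y)) = -3*((3 + 5)*Y + Y) = -3*(8*Y + Y) = -27*Y)
(-116 + n((5 - q(-4))/(-5)))**2 = (-116 - 27*(5 - (36 - 2*(-4)))/(-5))**2 = (-116 - 27*(5 - (36 + 8))*(-1)/5)**2 = (-116 - 27*(5 - 1*44)*(-1)/5)**2 = (-116 - 27*(5 - 44)*(-1)/5)**2 = (-116 - (-1053)*(-1)/5)**2 = (-116 - 27*39/5)**2 = (-116 - 1053/5)**2 = (-1633/5)**2 = 2666689/25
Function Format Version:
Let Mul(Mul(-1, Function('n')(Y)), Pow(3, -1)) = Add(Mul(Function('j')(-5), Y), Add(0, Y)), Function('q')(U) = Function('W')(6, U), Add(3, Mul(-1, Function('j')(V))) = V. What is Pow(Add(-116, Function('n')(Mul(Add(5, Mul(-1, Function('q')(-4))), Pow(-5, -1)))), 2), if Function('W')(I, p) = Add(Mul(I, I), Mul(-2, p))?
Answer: Rational(2666689, 25) ≈ 1.0667e+5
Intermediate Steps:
Function('j')(V) = Add(3, Mul(-1, V))
Function('W')(I, p) = Add(Pow(I, 2), Mul(-2, p))
Function('q')(U) = Add(36, Mul(-2, U)) (Function('q')(U) = Add(Pow(6, 2), Mul(-2, U)) = Add(36, Mul(-2, U)))
Function('n')(Y) = Mul(-27, Y) (Function('n')(Y) = Mul(-3, Add(Mul(Add(3, Mul(-1, -5)), Y), Add(0, Y))) = Mul(-3, Add(Mul(Add(3, 5), Y), Y)) = Mul(-3, Add(Mul(8, Y), Y)) = Mul(-3, Mul(9, Y)) = Mul(-27, Y))
Pow(Add(-116, Function('n')(Mul(Add(5, Mul(-1, Function('q')(-4))), Pow(-5, -1)))), 2) = Pow(Add(-116, Mul(-27, Mul(Add(5, Mul(-1, Add(36, Mul(-2, -4)))), Pow(-5, -1)))), 2) = Pow(Add(-116, Mul(-27, Mul(Add(5, Mul(-1, Add(36, 8))), Rational(-1, 5)))), 2) = Pow(Add(-116, Mul(-27, Mul(Add(5, Mul(-1, 44)), Rational(-1, 5)))), 2) = Pow(Add(-116, Mul(-27, Mul(Add(5, -44), Rational(-1, 5)))), 2) = Pow(Add(-116, Mul(-27, Mul(-39, Rational(-1, 5)))), 2) = Pow(Add(-116, Mul(-27, Rational(39, 5))), 2) = Pow(Add(-116, Rational(-1053, 5)), 2) = Pow(Rational(-1633, 5), 2) = Rational(2666689, 25)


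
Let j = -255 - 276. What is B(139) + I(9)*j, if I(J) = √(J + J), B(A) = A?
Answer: 139 - 1593*√2 ≈ -2113.8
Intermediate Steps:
j = -531
I(J) = √2*√J (I(J) = √(2*J) = √2*√J)
B(139) + I(9)*j = 139 + (√2*√9)*(-531) = 139 + (√2*3)*(-531) = 139 + (3*√2)*(-531) = 139 - 1593*√2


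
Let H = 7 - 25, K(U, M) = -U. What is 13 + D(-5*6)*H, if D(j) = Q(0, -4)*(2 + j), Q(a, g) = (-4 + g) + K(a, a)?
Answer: -4019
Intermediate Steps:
Q(a, g) = -4 + g - a (Q(a, g) = (-4 + g) - a = -4 + g - a)
H = -18
D(j) = -16 - 8*j (D(j) = (-4 - 4 - 1*0)*(2 + j) = (-4 - 4 + 0)*(2 + j) = -8*(2 + j) = -16 - 8*j)
13 + D(-5*6)*H = 13 + (-16 - (-8)*5*6)*(-18) = 13 + (-16 - (-8)*30)*(-18) = 13 + (-16 - 8*(-30))*(-18) = 13 + (-16 + 240)*(-18) = 13 + 224*(-18) = 13 - 4032 = -4019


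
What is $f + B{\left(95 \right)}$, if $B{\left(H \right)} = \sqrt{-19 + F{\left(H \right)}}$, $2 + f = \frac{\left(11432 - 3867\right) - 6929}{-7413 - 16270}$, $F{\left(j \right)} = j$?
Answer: $- \frac{48002}{23683} + 2 \sqrt{19} \approx 6.6909$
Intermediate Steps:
$f = - \frac{48002}{23683}$ ($f = -2 + \frac{\left(11432 - 3867\right) - 6929}{-7413 - 16270} = -2 + \frac{7565 - 6929}{-23683} = -2 + 636 \left(- \frac{1}{23683}\right) = -2 - \frac{636}{23683} = - \frac{48002}{23683} \approx -2.0269$)
$B{\left(H \right)} = \sqrt{-19 + H}$
$f + B{\left(95 \right)} = - \frac{48002}{23683} + \sqrt{-19 + 95} = - \frac{48002}{23683} + \sqrt{76} = - \frac{48002}{23683} + 2 \sqrt{19}$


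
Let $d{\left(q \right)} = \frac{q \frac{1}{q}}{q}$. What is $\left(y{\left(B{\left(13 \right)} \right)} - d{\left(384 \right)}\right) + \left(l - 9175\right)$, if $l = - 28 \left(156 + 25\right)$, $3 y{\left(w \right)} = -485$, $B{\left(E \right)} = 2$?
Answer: $- \frac{5531393}{384} \approx -14405.0$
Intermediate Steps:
$y{\left(w \right)} = - \frac{485}{3}$ ($y{\left(w \right)} = \frac{1}{3} \left(-485\right) = - \frac{485}{3}$)
$l = -5068$ ($l = \left(-28\right) 181 = -5068$)
$d{\left(q \right)} = \frac{1}{q}$ ($d{\left(q \right)} = 1 \frac{1}{q} = \frac{1}{q}$)
$\left(y{\left(B{\left(13 \right)} \right)} - d{\left(384 \right)}\right) + \left(l - 9175\right) = \left(- \frac{485}{3} - \frac{1}{384}\right) - 14243 = - \frac{62081}{384} - 14243 = - \frac{5531393}{384}$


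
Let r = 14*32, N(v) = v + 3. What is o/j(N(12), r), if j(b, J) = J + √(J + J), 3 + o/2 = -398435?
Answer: -398438/223 + 199219*√14/6244 ≈ -1667.3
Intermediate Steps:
o = -796876 (o = -6 + 2*(-398435) = -6 - 796870 = -796876)
N(v) = 3 + v
r = 448
j(b, J) = J + √2*√J (j(b, J) = J + √(2*J) = J + √2*√J)
o/j(N(12), r) = -796876/(448 + √2*√448) = -796876/(448 + √2*(8*√7)) = -796876/(448 + 8*√14)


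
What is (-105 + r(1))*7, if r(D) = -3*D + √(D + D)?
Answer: -756 + 7*√2 ≈ -746.10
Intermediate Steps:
r(D) = -3*D + √2*√D (r(D) = -3*D + √(2*D) = -3*D + √2*√D)
(-105 + r(1))*7 = (-105 + (-3*1 + √2*√1))*7 = (-105 + (-3 + √2*1))*7 = (-105 + (-3 + √2))*7 = (-108 + √2)*7 = -756 + 7*√2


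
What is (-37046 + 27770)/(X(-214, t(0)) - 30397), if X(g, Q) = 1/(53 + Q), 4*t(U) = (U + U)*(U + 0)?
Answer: 122907/402760 ≈ 0.30516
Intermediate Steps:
t(U) = U**2/2 (t(U) = ((U + U)*(U + 0))/4 = ((2*U)*U)/4 = (2*U**2)/4 = U**2/2)
(-37046 + 27770)/(X(-214, t(0)) - 30397) = (-37046 + 27770)/(1/(53 + (1/2)*0**2) - 30397) = -9276/(1/(53 + (1/2)*0) - 30397) = -9276/(1/(53 + 0) - 30397) = -9276/(1/53 - 30397) = -9276/(-1611040/53) = -9276*(-53/1611040) = 122907/402760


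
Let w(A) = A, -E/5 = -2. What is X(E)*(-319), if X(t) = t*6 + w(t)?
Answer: -22330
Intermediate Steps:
E = 10 (E = -5*(-2) = 10)
X(t) = 7*t (X(t) = t*6 + t = 6*t + t = 7*t)
X(E)*(-319) = (7*10)*(-319) = 70*(-319) = -22330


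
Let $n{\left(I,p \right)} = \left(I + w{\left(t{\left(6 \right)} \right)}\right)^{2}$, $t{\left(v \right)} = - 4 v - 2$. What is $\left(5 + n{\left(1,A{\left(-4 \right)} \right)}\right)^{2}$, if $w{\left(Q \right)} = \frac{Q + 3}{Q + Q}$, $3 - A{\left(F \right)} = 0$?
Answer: $\frac{366531025}{7311616} \approx 50.13$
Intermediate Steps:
$A{\left(F \right)} = 3$ ($A{\left(F \right)} = 3 - 0 = 3 + 0 = 3$)
$t{\left(v \right)} = -2 - 4 v$
$w{\left(Q \right)} = \frac{3 + Q}{2 Q}$
$n{\left(I,p \right)} = \left(\frac{23}{52} + I\right)^{2}$ ($n{\left(I,p \right)} = \left(I + \frac{3 - 26}{2 \left(-2 - 24\right)}\right)^{2} = \left(I + \frac{3 - 26}{2 \left(-26\right)}\right)^{2} = \left(I + \frac{1}{2} \left(- \frac{1}{26}\right) \left(-23\right)\right)^{2} = \left(I + \frac{23}{52}\right)^{2} = \left(\frac{23}{52} + I\right)^{2}$)
$\left(5 + n{\left(1,A{\left(-4 \right)} \right)}\right)^{2} = \left(5 + \frac{\left(23 + 52 \cdot 1\right)^{2}}{2704}\right)^{2} = \left(5 + \frac{\left(23 + 52\right)^{2}}{2704}\right)^{2} = \left(5 + \frac{75^{2}}{2704}\right)^{2} = \left(5 + \frac{1}{2704} \cdot 5625\right)^{2} = \left(5 + \frac{5625}{2704}\right)^{2} = \left(\frac{19145}{2704}\right)^{2} = \frac{366531025}{7311616}$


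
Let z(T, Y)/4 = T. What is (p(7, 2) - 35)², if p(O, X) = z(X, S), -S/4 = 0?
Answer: 729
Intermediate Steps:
S = 0 (S = -4*0 = 0)
z(T, Y) = 4*T
p(O, X) = 4*X
(p(7, 2) - 35)² = (4*2 - 35)² = (8 - 35)² = (-27)² = 729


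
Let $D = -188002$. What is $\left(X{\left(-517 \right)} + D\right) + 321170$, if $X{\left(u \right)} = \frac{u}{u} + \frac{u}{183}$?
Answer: $\frac{24369410}{183} \approx 1.3317 \cdot 10^{5}$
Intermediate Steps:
$X{\left(u \right)} = 1 + \frac{u}{183}$ ($X{\left(u \right)} = 1 + u \frac{1}{183} = 1 + \frac{u}{183}$)
$\left(X{\left(-517 \right)} + D\right) + 321170 = \left(\left(1 + \frac{1}{183} \left(-517\right)\right) - 188002\right) + 321170 = \left(\left(1 - \frac{517}{183}\right) - 188002\right) + 321170 = \left(- \frac{334}{183} - 188002\right) + 321170 = - \frac{34404700}{183} + 321170 = \frac{24369410}{183}$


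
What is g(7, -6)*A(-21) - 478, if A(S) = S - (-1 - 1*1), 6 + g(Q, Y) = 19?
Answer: -725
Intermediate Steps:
g(Q, Y) = 13 (g(Q, Y) = -6 + 19 = 13)
A(S) = 2 + S (A(S) = S - (-1 - 1) = S - 1*(-2) = S + 2 = 2 + S)
g(7, -6)*A(-21) - 478 = 13*(2 - 21) - 478 = 13*(-19) - 478 = -247 - 478 = -725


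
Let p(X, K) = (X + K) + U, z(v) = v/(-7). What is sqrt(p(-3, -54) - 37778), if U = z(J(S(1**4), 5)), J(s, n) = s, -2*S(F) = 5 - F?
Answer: 3*I*sqrt(205989)/7 ≈ 194.51*I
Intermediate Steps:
S(F) = -5/2 + F/2 (S(F) = -(5 - F)/2 = -5/2 + F/2)
z(v) = -v/7 (z(v) = v*(-1/7) = -v/7)
U = 2/7 (U = -(-5/2 + (1/2)*1**4)/7 = -(-5/2 + (1/2)*1)/7 = -(-5/2 + 1/2)/7 = -1/7*(-2) = 2/7 ≈ 0.28571)
p(X, K) = 2/7 + K + X (p(X, K) = (X + K) + 2/7 = (K + X) + 2/7 = 2/7 + K + X)
sqrt(p(-3, -54) - 37778) = sqrt((2/7 - 54 - 3) - 37778) = sqrt(-397/7 - 37778) = sqrt(-264843/7) = 3*I*sqrt(205989)/7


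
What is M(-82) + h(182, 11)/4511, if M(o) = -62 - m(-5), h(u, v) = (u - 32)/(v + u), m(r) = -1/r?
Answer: -270763003/4353115 ≈ -62.200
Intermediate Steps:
h(u, v) = (-32 + u)/(u + v)
M(o) = -311/5 (M(o) = -62 - (-1)/(-5) = -62 - (-1)*(-1)/5 = -62 - 1*⅕ = -62 - ⅕ = -311/5)
M(-82) + h(182, 11)/4511 = -311/5 + ((-32 + 182)/(182 + 11))/4511 = -311/5 + (150/193)*(1/4511) = -311/5 + 150/870623 = -270763003/4353115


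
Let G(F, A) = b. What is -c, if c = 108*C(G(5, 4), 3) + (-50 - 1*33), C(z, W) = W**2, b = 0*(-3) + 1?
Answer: -889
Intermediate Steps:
b = 1 (b = 0 + 1 = 1)
G(F, A) = 1
c = 889 (c = 108*3**2 + (-50 - 1*33) = 108*9 + (-50 - 33) = 972 - 83 = 889)
-c = -1*889 = -889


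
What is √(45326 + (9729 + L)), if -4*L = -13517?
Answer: √233737/2 ≈ 241.73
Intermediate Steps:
L = 13517/4 (L = -¼*(-13517) = 13517/4 ≈ 3379.3)
√(45326 + (9729 + L)) = √(45326 + (9729 + 13517/4)) = √(45326 + 52433/4) = √(233737/4) = √233737/2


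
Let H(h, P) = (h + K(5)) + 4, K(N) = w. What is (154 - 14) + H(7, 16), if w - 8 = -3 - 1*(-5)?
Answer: 161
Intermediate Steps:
w = 10 (w = 8 + (-3 - 1*(-5)) = 8 + (-3 + 5) = 8 + 2 = 10)
K(N) = 10
H(h, P) = 14 + h (H(h, P) = (h + 10) + 4 = (10 + h) + 4 = 14 + h)
(154 - 14) + H(7, 16) = (154 - 14) + (14 + 7) = 140 + 21 = 161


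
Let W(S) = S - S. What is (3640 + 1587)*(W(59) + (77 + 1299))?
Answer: 7192352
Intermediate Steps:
W(S) = 0
(3640 + 1587)*(W(59) + (77 + 1299)) = (3640 + 1587)*(0 + (77 + 1299)) = 5227*(0 + 1376) = 5227*1376 = 7192352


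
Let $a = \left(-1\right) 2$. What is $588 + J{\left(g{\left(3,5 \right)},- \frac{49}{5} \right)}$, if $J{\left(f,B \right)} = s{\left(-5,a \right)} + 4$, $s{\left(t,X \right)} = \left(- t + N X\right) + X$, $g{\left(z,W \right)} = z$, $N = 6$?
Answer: $583$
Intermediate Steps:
$a = -2$
$s{\left(t,X \right)} = - t + 7 X$ ($s{\left(t,X \right)} = \left(- t + 6 X\right) + X = - t + 7 X$)
$J{\left(f,B \right)} = -5$ ($J{\left(f,B \right)} = \left(\left(-1\right) \left(-5\right) + 7 \left(-2\right)\right) + 4 = \left(5 - 14\right) + 4 = -9 + 4 = -5$)
$588 + J{\left(g{\left(3,5 \right)},- \frac{49}{5} \right)} = 588 - 5 = 583$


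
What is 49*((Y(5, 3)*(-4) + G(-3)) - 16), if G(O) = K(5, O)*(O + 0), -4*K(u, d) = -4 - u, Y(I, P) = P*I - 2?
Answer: -14651/4 ≈ -3662.8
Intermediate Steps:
Y(I, P) = -2 + I*P (Y(I, P) = I*P - 2 = -2 + I*P)
K(u, d) = 1 + u/4 (K(u, d) = -(-4 - u)/4 = 1 + u/4)
G(O) = 9*O/4 (G(O) = (1 + (¼)*5)*(O + 0) = (1 + 5/4)*O = 9*O/4)
49*((Y(5, 3)*(-4) + G(-3)) - 16) = 49*(((-2 + 5*3)*(-4) + (9/4)*(-3)) - 16) = 49*(((-2 + 15)*(-4) - 27/4) - 16) = 49*((13*(-4) - 27/4) - 16) = 49*((-52 - 27/4) - 16) = 49*(-235/4 - 16) = 49*(-299/4) = -14651/4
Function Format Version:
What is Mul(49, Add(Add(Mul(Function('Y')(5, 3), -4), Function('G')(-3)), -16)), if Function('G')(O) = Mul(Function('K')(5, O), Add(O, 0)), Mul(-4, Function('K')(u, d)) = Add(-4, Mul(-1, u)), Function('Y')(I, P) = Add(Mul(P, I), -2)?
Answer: Rational(-14651, 4) ≈ -3662.8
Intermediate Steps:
Function('Y')(I, P) = Add(-2, Mul(I, P)) (Function('Y')(I, P) = Add(Mul(I, P), -2) = Add(-2, Mul(I, P)))
Function('K')(u, d) = Add(1, Mul(Rational(1, 4), u)) (Function('K')(u, d) = Mul(Rational(-1, 4), Add(-4, Mul(-1, u))) = Add(1, Mul(Rational(1, 4), u)))
Function('G')(O) = Mul(Rational(9, 4), O) (Function('G')(O) = Mul(Add(1, Mul(Rational(1, 4), 5)), Add(O, 0)) = Mul(Add(1, Rational(5, 4)), O) = Mul(Rational(9, 4), O))
Mul(49, Add(Add(Mul(Function('Y')(5, 3), -4), Function('G')(-3)), -16)) = Mul(49, Add(Add(Mul(Add(-2, Mul(5, 3)), -4), Mul(Rational(9, 4), -3)), -16)) = Mul(49, Add(Add(Mul(Add(-2, 15), -4), Rational(-27, 4)), -16)) = Mul(49, Add(Add(Mul(13, -4), Rational(-27, 4)), -16)) = Mul(49, Add(Add(-52, Rational(-27, 4)), -16)) = Mul(49, Add(Rational(-235, 4), -16)) = Mul(49, Rational(-299, 4)) = Rational(-14651, 4)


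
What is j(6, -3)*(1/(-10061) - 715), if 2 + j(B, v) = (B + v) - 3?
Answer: 14387232/10061 ≈ 1430.0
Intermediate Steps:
j(B, v) = -5 + B + v (j(B, v) = -2 + ((B + v) - 3) = -2 + (-3 + B + v) = -5 + B + v)
j(6, -3)*(1/(-10061) - 715) = (-5 + 6 - 3)*(1/(-10061) - 715) = -2*(-1/10061 - 715) = -2*(-7193616/10061) = 14387232/10061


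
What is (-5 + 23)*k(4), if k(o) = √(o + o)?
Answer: 36*√2 ≈ 50.912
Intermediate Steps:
k(o) = √2*√o (k(o) = √(2*o) = √2*√o)
(-5 + 23)*k(4) = (-5 + 23)*(√2*√4) = 18*(√2*2) = 18*(2*√2) = 36*√2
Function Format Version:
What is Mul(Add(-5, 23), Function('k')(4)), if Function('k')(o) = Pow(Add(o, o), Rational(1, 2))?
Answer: Mul(36, Pow(2, Rational(1, 2))) ≈ 50.912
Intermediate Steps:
Function('k')(o) = Mul(Pow(2, Rational(1, 2)), Pow(o, Rational(1, 2))) (Function('k')(o) = Pow(Mul(2, o), Rational(1, 2)) = Mul(Pow(2, Rational(1, 2)), Pow(o, Rational(1, 2))))
Mul(Add(-5, 23), Function('k')(4)) = Mul(Add(-5, 23), Mul(Pow(2, Rational(1, 2)), Pow(4, Rational(1, 2)))) = Mul(18, Mul(Pow(2, Rational(1, 2)), 2)) = Mul(18, Mul(2, Pow(2, Rational(1, 2)))) = Mul(36, Pow(2, Rational(1, 2)))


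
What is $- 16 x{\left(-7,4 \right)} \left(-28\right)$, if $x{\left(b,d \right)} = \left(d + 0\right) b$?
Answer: $-12544$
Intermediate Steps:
$x{\left(b,d \right)} = b d$ ($x{\left(b,d \right)} = d b = b d$)
$- 16 x{\left(-7,4 \right)} \left(-28\right) = - 16 \left(\left(-7\right) 4\right) \left(-28\right) = \left(-16\right) \left(-28\right) \left(-28\right) = 448 \left(-28\right) = -12544$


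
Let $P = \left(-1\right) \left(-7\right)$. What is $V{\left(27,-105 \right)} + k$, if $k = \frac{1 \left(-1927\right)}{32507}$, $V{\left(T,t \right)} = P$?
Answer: $\frac{225622}{32507} \approx 6.9407$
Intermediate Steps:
$P = 7$
$V{\left(T,t \right)} = 7$
$k = - \frac{1927}{32507}$ ($k = \left(-1927\right) \frac{1}{32507} = - \frac{1927}{32507} \approx -0.05928$)
$V{\left(27,-105 \right)} + k = 7 - \frac{1927}{32507} = \frac{225622}{32507}$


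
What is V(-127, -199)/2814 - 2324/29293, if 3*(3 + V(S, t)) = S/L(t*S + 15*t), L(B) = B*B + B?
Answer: -9877344707105251/122848789847791392 ≈ -0.080402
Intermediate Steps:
L(B) = B + B² (L(B) = B² + B = B + B²)
V(S, t) = -3 + S/(3*(15*t + S*t)*(1 + 15*t + S*t)) (V(S, t) = -3 + (S/(((t*S + 15*t)*(1 + (t*S + 15*t)))))/3 = -3 + (S/(((S*t + 15*t)*(1 + (S*t + 15*t)))))/3 = -3 + (S/(((15*t + S*t)*(1 + (15*t + S*t)))))/3 = -3 + (S/(((15*t + S*t)*(1 + 15*t + S*t))))/3 = -3 + (S*(1/((15*t + S*t)*(1 + 15*t + S*t))))/3 = -3 + (S/((15*t + S*t)*(1 + 15*t + S*t)))/3 = -3 + S/(3*(15*t + S*t)*(1 + 15*t + S*t)))
V(-127, -199)/2814 - 2324/29293 = ((⅓)*(-127 - 9*(-199)*(15 - 127)*(1 + 15*(-199) - 127*(-199)))/(-199*(15 - 127)*(1 + 15*(-199) - 127*(-199))))/2814 - 2324/29293 = ((⅓)*(-1/199)*(-127 - 9*(-199)*(-112)*(1 - 2985 + 25273))/(-112*(1 - 2985 + 25273)))*(1/2814) - 2324*1/29293 = ((⅓)*(-1/199)*(-1/112)*(-127 - 9*(-199)*(-112)*22289)/22289)*(1/2814) - 2324/29293 = ((⅓)*(-1/199)*(-1/112)*(1/22289)*(-127 - 4470995088))*(1/2814) - 2324/29293 = ((⅓)*(-1/199)*(-1/112)*(1/22289)*(-4470995215))*(1/2814) - 2324/29293 = -4470995215/1490331696*1/2814 - 2324/29293 = -4470995215/4193793392544 - 2324/29293 = -9877344707105251/122848789847791392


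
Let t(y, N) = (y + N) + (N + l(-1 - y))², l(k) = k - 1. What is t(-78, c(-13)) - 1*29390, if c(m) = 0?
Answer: -23692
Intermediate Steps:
l(k) = -1 + k
t(y, N) = N + y + (-2 + N - y)² (t(y, N) = (y + N) + (N + (-1 + (-1 - y)))² = (N + y) + (N + (-2 - y))² = (N + y) + (-2 + N - y)² = N + y + (-2 + N - y)²)
t(-78, c(-13)) - 1*29390 = (0 - 78 + (2 - 78 - 1*0)²) - 1*29390 = (0 - 78 + (2 - 78 + 0)²) - 29390 = (0 - 78 + (-76)²) - 29390 = (0 - 78 + 5776) - 29390 = 5698 - 29390 = -23692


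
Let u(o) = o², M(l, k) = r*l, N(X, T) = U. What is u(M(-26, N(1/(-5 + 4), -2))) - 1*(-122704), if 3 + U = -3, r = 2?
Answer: 125408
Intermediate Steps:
U = -6 (U = -3 - 3 = -6)
N(X, T) = -6
M(l, k) = 2*l
u(M(-26, N(1/(-5 + 4), -2))) - 1*(-122704) = (2*(-26))² - 1*(-122704) = (-52)² + 122704 = 2704 + 122704 = 125408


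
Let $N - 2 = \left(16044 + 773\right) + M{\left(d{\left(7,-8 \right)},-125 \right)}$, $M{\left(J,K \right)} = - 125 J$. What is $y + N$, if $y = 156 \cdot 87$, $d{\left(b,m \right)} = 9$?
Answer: $29266$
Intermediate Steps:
$y = 13572$
$N = 15694$ ($N = 2 + \left(\left(16044 + 773\right) - 1125\right) = 2 + \left(16817 - 1125\right) = 2 + 15692 = 15694$)
$y + N = 13572 + 15694 = 29266$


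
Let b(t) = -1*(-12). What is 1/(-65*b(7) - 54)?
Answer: -1/834 ≈ -0.0011990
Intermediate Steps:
b(t) = 12
1/(-65*b(7) - 54) = 1/(-65*12 - 54) = 1/(-780 - 54) = 1/(-834) = -1/834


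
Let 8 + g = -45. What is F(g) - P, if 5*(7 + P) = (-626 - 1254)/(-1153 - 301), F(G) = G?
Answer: -33630/727 ≈ -46.259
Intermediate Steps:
g = -53 (g = -8 - 45 = -53)
P = -4901/727 (P = -7 + ((-626 - 1254)/(-1153 - 301))/5 = -7 + (-1880/(-1454))/5 = -7 + (-1880*(-1/1454))/5 = -7 + (⅕)*(940/727) = -7 + 188/727 = -4901/727 ≈ -6.7414)
F(g) - P = -53 - 1*(-4901/727) = -53 + 4901/727 = -33630/727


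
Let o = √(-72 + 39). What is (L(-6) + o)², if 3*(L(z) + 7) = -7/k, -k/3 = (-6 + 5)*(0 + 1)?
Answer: 2227/81 - 140*I*√33/9 ≈ 27.494 - 89.36*I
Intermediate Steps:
k = 3 (k = -3*(-6 + 5)*(0 + 1) = -(-3) = -3*(-1) = 3)
o = I*√33 (o = √(-33) = I*√33 ≈ 5.7446*I)
L(z) = -70/9 (L(z) = -7 + (-7/3)/3 = -7 + (-7*⅓)/3 = -7 + (⅓)*(-7/3) = -7 - 7/9 = -70/9)
(L(-6) + o)² = (-70/9 + I*√33)²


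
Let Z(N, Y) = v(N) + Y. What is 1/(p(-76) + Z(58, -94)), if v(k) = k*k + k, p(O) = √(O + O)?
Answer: 416/1384467 - I*√38/5537868 ≈ 0.00030048 - 1.1131e-6*I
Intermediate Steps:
p(O) = √2*√O (p(O) = √(2*O) = √2*√O)
v(k) = k + k² (v(k) = k² + k = k + k²)
Z(N, Y) = Y + N*(1 + N) (Z(N, Y) = N*(1 + N) + Y = Y + N*(1 + N))
1/(p(-76) + Z(58, -94)) = 1/(√2*√(-76) + (-94 + 58*(1 + 58))) = 1/(√2*(2*I*√19) + (-94 + 58*59)) = 1/(2*I*√38 + (-94 + 3422)) = 1/(2*I*√38 + 3328) = 1/(3328 + 2*I*√38)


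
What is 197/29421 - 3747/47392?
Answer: -100904263/1394320032 ≈ -0.072368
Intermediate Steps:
197/29421 - 3747/47392 = -100904263/1394320032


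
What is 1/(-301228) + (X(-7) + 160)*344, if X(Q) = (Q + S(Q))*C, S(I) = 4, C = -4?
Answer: 17823058303/301228 ≈ 59168.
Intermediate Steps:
X(Q) = -16 - 4*Q (X(Q) = (Q + 4)*(-4) = (4 + Q)*(-4) = -16 - 4*Q)
1/(-301228) + (X(-7) + 160)*344 = 1/(-301228) + ((-16 - 4*(-7)) + 160)*344 = -1/301228 + ((-16 + 28) + 160)*344 = -1/301228 + (12 + 160)*344 = -1/301228 + 172*344 = -1/301228 + 59168 = 17823058303/301228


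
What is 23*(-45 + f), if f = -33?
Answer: -1794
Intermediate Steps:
23*(-45 + f) = 23*(-45 - 33) = 23*(-78) = -1794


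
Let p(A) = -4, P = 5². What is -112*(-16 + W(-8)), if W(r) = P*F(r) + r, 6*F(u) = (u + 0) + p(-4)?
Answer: 8288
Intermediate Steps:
P = 25
F(u) = -⅔ + u/6 (F(u) = ((u + 0) - 4)/6 = (u - 4)/6 = (-4 + u)/6 = -⅔ + u/6)
W(r) = -50/3 + 31*r/6 (W(r) = 25*(-⅔ + r/6) + r = (-50/3 + 25*r/6) + r = -50/3 + 31*r/6)
-112*(-16 + W(-8)) = -112*(-16 + (-50/3 + (31/6)*(-8))) = -112*(-16 + (-50/3 - 124/3)) = -112*(-16 - 58) = -112*(-74) = 8288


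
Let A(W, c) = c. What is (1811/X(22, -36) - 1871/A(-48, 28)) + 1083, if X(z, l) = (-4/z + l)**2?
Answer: 564150585/554414 ≈ 1017.6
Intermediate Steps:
X(z, l) = (l - 4/z)**2
(1811/X(22, -36) - 1871/A(-48, 28)) + 1083 = (1811/(((-4 - 36*22)**2/22**2)) - 1871/28) + 1083 = (1811/(((-4 - 792)**2/484)) - 1871*1/28) + 1083 = (1811/(((1/484)*(-796)**2)) - 1871/28) + 1083 = (1811/(((1/484)*633616)) - 1871/28) + 1083 = (1811/(158404/121) - 1871/28) + 1083 = (1811*(121/158404) - 1871/28) + 1083 = (219131/158404 - 1871/28) + 1083 = -36279777/554414 + 1083 = 564150585/554414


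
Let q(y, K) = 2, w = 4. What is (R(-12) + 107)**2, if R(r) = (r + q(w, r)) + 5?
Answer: 10404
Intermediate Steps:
R(r) = 7 + r (R(r) = (r + 2) + 5 = (2 + r) + 5 = 7 + r)
(R(-12) + 107)**2 = ((7 - 12) + 107)**2 = (-5 + 107)**2 = 102**2 = 10404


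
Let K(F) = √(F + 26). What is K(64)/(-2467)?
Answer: -3*√10/2467 ≈ -0.0038455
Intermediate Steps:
K(F) = √(26 + F)
K(64)/(-2467) = √(26 + 64)/(-2467) = √90*(-1/2467) = (3*√10)*(-1/2467) = -3*√10/2467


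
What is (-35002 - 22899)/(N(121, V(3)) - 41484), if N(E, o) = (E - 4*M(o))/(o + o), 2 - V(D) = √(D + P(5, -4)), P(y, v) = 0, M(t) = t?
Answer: 9580299460/6844208977 + 14012042*√3/6844208977 ≈ 1.4033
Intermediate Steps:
V(D) = 2 - √D (V(D) = 2 - √(D + 0) = 2 - √D)
N(E, o) = (E - 4*o)/(2*o) (N(E, o) = (E - 4*o)/(o + o) = (E - 4*o)/((2*o)) = (E - 4*o)*(1/(2*o)) = (E - 4*o)/(2*o))
(-35002 - 22899)/(N(121, V(3)) - 41484) = (-35002 - 22899)/((-2 + (½)*121/(2 - √3)) - 41484) = -57901/((-2 + 121/(2*(2 - √3))) - 41484) = -57901/(-41486 + 121/(2*(2 - √3)))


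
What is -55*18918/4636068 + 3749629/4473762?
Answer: 530359599808/864194368659 ≈ 0.61370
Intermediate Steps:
-55*18918/4636068 + 3749629/4473762 = -1040490*1/4636068 + 3749629*(1/4473762) = -173415/772678 + 3749629/4473762 = 530359599808/864194368659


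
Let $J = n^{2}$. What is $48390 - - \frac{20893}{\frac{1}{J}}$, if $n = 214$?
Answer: $956864218$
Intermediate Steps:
$J = 45796$ ($J = 214^{2} = 45796$)
$48390 - - \frac{20893}{\frac{1}{J}} = 48390 - - \frac{20893}{\frac{1}{45796}} = 48390 - - 20893 \frac{1}{\frac{1}{45796}} = 48390 - \left(-20893\right) 45796 = 48390 - -956815828 = 48390 + 956815828 = 956864218$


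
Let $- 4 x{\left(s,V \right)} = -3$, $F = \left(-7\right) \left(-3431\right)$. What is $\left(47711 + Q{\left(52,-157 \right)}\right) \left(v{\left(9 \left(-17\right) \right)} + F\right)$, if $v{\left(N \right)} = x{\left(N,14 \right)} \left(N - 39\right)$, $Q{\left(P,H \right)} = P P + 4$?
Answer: $1203652787$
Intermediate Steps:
$F = 24017$
$x{\left(s,V \right)} = \frac{3}{4}$ ($x{\left(s,V \right)} = \left(- \frac{1}{4}\right) \left(-3\right) = \frac{3}{4}$)
$Q{\left(P,H \right)} = 4 + P^{2}$ ($Q{\left(P,H \right)} = P^{2} + 4 = 4 + P^{2}$)
$v{\left(N \right)} = - \frac{117}{4} + \frac{3 N}{4}$ ($v{\left(N \right)} = \frac{3 \left(N - 39\right)}{4} = \frac{3 \left(-39 + N\right)}{4} = - \frac{117}{4} + \frac{3 N}{4}$)
$\left(47711 + Q{\left(52,-157 \right)}\right) \left(v{\left(9 \left(-17\right) \right)} + F\right) = \left(47711 + \left(4 + 52^{2}\right)\right) \left(\left(- \frac{117}{4} + \frac{3 \cdot 9 \left(-17\right)}{4}\right) + 24017\right) = \left(47711 + \left(4 + 2704\right)\right) \left(\left(- \frac{117}{4} + \frac{3}{4} \left(-153\right)\right) + 24017\right) = \left(47711 + 2708\right) \left(\left(- \frac{117}{4} - \frac{459}{4}\right) + 24017\right) = 50419 \left(-144 + 24017\right) = 50419 \cdot 23873 = 1203652787$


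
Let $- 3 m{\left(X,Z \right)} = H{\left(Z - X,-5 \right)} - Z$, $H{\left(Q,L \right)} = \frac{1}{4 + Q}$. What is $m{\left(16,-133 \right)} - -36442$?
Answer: $\frac{5277662}{145} \approx 36398.0$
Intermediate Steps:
$m{\left(X,Z \right)} = - \frac{1}{3 \left(4 + Z - X\right)} + \frac{Z}{3}$ ($m{\left(X,Z \right)} = - \frac{\frac{1}{4 - \left(X - Z\right)} - Z}{3} = - \frac{\frac{1}{4 + Z - X} - Z}{3} = - \frac{1}{3 \left(4 + Z - X\right)} + \frac{Z}{3}$)
$m{\left(16,-133 \right)} - -36442 = \frac{-1 - 133 \left(4 - 133 - 16\right)}{3 \left(4 - 133 - 16\right)} - -36442 = \frac{-1 - 133 \left(4 - 133 - 16\right)}{3 \left(4 - 133 - 16\right)} + 36442 = \frac{-1 - -19285}{3 \left(-145\right)} + 36442 = \frac{1}{3} \left(- \frac{1}{145}\right) \left(-1 + 19285\right) + 36442 = \frac{1}{3} \left(- \frac{1}{145}\right) 19284 + 36442 = - \frac{6428}{145} + 36442 = \frac{5277662}{145}$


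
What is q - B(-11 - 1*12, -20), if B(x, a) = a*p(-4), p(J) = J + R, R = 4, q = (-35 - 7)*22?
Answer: -924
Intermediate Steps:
q = -924 (q = -42*22 = -924)
p(J) = 4 + J (p(J) = J + 4 = 4 + J)
B(x, a) = 0 (B(x, a) = a*(4 - 4) = a*0 = 0)
q - B(-11 - 1*12, -20) = -924 - 1*0 = -924 + 0 = -924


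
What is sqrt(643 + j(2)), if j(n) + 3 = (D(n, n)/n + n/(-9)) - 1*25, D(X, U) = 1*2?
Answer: sqrt(5542)/3 ≈ 24.815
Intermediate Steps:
D(X, U) = 2
j(n) = -28 + 2/n - n/9 (j(n) = -3 + ((2/n + n/(-9)) - 1*25) = -3 + ((2/n + n*(-1/9)) - 25) = -3 + ((2/n - n/9) - 25) = -3 + (-25 + 2/n - n/9) = -28 + 2/n - n/9)
sqrt(643 + j(2)) = sqrt(643 + (-28 + 2/2 - 1/9*2)) = sqrt(643 + (-28 + 2*(1/2) - 2/9)) = sqrt(643 + (-28 + 1 - 2/9)) = sqrt(643 - 245/9) = sqrt(5542/9) = sqrt(5542)/3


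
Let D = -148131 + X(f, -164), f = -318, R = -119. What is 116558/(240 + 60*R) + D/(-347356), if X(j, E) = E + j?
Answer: -9865422737/599189100 ≈ -16.465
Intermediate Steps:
D = -148613 (D = -148131 + (-164 - 318) = -148131 - 482 = -148613)
116558/(240 + 60*R) + D/(-347356) = 116558/(240 + 60*(-119)) - 148613/(-347356) = 116558/(240 - 7140) - 148613*(-1/347356) = 116558/(-6900) + 148613/347356 = 116558*(-1/6900) + 148613/347356 = -58279/3450 + 148613/347356 = -9865422737/599189100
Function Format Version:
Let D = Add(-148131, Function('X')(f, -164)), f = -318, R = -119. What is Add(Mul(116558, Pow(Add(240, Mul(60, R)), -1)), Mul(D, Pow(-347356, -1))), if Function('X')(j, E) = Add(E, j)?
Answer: Rational(-9865422737, 599189100) ≈ -16.465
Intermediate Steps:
D = -148613 (D = Add(-148131, Add(-164, -318)) = Add(-148131, -482) = -148613)
Add(Mul(116558, Pow(Add(240, Mul(60, R)), -1)), Mul(D, Pow(-347356, -1))) = Add(Mul(116558, Pow(Add(240, Mul(60, -119)), -1)), Mul(-148613, Pow(-347356, -1))) = Add(Mul(116558, Pow(Add(240, -7140), -1)), Mul(-148613, Rational(-1, 347356))) = Add(Mul(116558, Pow(-6900, -1)), Rational(148613, 347356)) = Add(Mul(116558, Rational(-1, 6900)), Rational(148613, 347356)) = Add(Rational(-58279, 3450), Rational(148613, 347356)) = Rational(-9865422737, 599189100)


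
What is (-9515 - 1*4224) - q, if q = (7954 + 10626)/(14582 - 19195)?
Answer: -63359427/4613 ≈ -13735.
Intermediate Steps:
q = -18580/4613 (q = 18580/(-4613) = 18580*(-1/4613) = -18580/4613 ≈ -4.0277)
(-9515 - 1*4224) - q = (-9515 - 1*4224) - 1*(-18580/4613) = (-9515 - 4224) + 18580/4613 = -13739 + 18580/4613 = -63359427/4613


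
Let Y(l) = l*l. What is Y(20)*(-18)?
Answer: -7200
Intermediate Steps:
Y(l) = l²
Y(20)*(-18) = 20²*(-18) = 400*(-18) = -7200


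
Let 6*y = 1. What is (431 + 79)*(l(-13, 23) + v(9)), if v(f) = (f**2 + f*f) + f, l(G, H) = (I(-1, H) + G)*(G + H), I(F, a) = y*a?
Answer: 40460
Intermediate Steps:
y = 1/6 (y = (1/6)*1 = 1/6 ≈ 0.16667)
I(F, a) = a/6
l(G, H) = (G + H)*(G + H/6) (l(G, H) = (H/6 + G)*(G + H) = (G + H/6)*(G + H) = (G + H)*(G + H/6))
v(f) = f + 2*f**2 (v(f) = (f**2 + f**2) + f = 2*f**2 + f = f + 2*f**2)
(431 + 79)*(l(-13, 23) + v(9)) = (431 + 79)*(((-13)**2 + (1/6)*23**2 + (7/6)*(-13)*23) + 9*(1 + 2*9)) = 510*((169 + (1/6)*529 - 2093/6) + 9*(1 + 18)) = 510*((169 + 529/6 - 2093/6) + 9*19) = 510*(-275/3 + 171) = 510*(238/3) = 40460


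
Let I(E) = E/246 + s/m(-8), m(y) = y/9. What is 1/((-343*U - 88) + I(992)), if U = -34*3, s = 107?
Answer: 984/34225151 ≈ 2.8751e-5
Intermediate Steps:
m(y) = y/9 (m(y) = y*(⅑) = y/9)
I(E) = -963/8 + E/246 (I(E) = E/246 + 107/(((⅑)*(-8))) = E*(1/246) + 107/(-8/9) = E/246 + 107*(-9/8) = E/246 - 963/8 = -963/8 + E/246)
U = -102
1/((-343*U - 88) + I(992)) = 1/((-343*(-102) - 88) + (-963/8 + (1/246)*992)) = 1/((34986 - 88) + (-963/8 + 496/123)) = 1/(34898 - 114481/984) = 1/(34225151/984) = 984/34225151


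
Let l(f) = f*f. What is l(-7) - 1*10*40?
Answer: -351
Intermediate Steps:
l(f) = f²
l(-7) - 1*10*40 = (-7)² - 1*10*40 = 49 - 10*40 = 49 - 400 = -351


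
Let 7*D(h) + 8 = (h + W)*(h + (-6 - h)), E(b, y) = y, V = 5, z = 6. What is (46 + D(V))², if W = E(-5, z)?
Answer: 61504/49 ≈ 1255.2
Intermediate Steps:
W = 6
D(h) = -44/7 - 6*h/7 (D(h) = -8/7 + ((h + 6)*(h + (-6 - h)))/7 = -8/7 + ((6 + h)*(-6))/7 = -8/7 + (-36 - 6*h)/7 = -8/7 + (-36/7 - 6*h/7) = -44/7 - 6*h/7)
(46 + D(V))² = (46 + (-44/7 - 6/7*5))² = (46 + (-44/7 - 30/7))² = (46 - 74/7)² = (248/7)² = 61504/49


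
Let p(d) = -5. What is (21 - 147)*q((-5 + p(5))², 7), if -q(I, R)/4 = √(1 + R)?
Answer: 1008*√2 ≈ 1425.5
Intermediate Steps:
q(I, R) = -4*√(1 + R)
(21 - 147)*q((-5 + p(5))², 7) = (21 - 147)*(-4*√(1 + 7)) = -(-504)*√8 = -(-504)*2*√2 = -(-1008)*√2 = 1008*√2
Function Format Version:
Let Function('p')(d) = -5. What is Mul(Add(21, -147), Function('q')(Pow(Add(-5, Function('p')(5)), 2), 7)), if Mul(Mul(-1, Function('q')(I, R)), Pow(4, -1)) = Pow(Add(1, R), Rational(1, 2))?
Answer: Mul(1008, Pow(2, Rational(1, 2))) ≈ 1425.5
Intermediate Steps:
Function('q')(I, R) = Mul(-4, Pow(Add(1, R), Rational(1, 2)))
Mul(Add(21, -147), Function('q')(Pow(Add(-5, Function('p')(5)), 2), 7)) = Mul(Add(21, -147), Mul(-4, Pow(Add(1, 7), Rational(1, 2)))) = Mul(-126, Mul(-4, Pow(8, Rational(1, 2)))) = Mul(-126, Mul(-4, Mul(2, Pow(2, Rational(1, 2))))) = Mul(-126, Mul(-8, Pow(2, Rational(1, 2)))) = Mul(1008, Pow(2, Rational(1, 2)))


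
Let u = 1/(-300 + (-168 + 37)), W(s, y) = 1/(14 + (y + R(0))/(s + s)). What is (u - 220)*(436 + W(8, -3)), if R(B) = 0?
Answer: -9138089412/95251 ≈ -95937.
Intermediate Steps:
W(s, y) = 1/(14 + y/(2*s)) (W(s, y) = 1/(14 + (y + 0)/(s + s)) = 1/(14 + y/((2*s))) = 1/(14 + y*(1/(2*s))) = 1/(14 + y/(2*s)))
u = -1/431 (u = 1/(-300 - 131) = 1/(-431) = -1/431 ≈ -0.0023202)
(u - 220)*(436 + W(8, -3)) = (-1/431 - 220)*(436 + 2*8/(-3 + 28*8)) = -94821*(436 + 2*8/(-3 + 224))/431 = -94821*(436 + 2*8/221)/431 = -94821*(436 + 2*8*(1/221))/431 = -94821*(436 + 16/221)/431 = -94821/431*96372/221 = -9138089412/95251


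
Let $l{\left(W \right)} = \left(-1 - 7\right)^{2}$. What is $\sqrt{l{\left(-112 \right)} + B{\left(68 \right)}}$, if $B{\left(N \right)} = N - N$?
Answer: $8$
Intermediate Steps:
$B{\left(N \right)} = 0$
$l{\left(W \right)} = 64$ ($l{\left(W \right)} = \left(-8\right)^{2} = 64$)
$\sqrt{l{\left(-112 \right)} + B{\left(68 \right)}} = \sqrt{64 + 0} = \sqrt{64} = 8$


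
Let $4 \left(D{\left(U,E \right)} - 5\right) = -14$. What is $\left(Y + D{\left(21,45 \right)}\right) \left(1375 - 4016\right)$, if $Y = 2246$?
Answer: $- \frac{11871295}{2} \approx -5.9356 \cdot 10^{6}$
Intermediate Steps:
$D{\left(U,E \right)} = \frac{3}{2}$ ($D{\left(U,E \right)} = 5 + \frac{1}{4} \left(-14\right) = 5 - \frac{7}{2} = \frac{3}{2}$)
$\left(Y + D{\left(21,45 \right)}\right) \left(1375 - 4016\right) = \left(2246 + \frac{3}{2}\right) \left(1375 - 4016\right) = \frac{4495}{2} \left(-2641\right) = - \frac{11871295}{2}$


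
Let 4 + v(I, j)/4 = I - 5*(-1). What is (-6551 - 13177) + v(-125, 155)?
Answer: -20224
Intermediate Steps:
v(I, j) = 4 + 4*I (v(I, j) = -16 + 4*(I - 5*(-1)) = -16 + 4*(I + 5) = -16 + 4*(5 + I) = -16 + (20 + 4*I) = 4 + 4*I)
(-6551 - 13177) + v(-125, 155) = (-6551 - 13177) + (4 + 4*(-125)) = -19728 + (4 - 500) = -19728 - 496 = -20224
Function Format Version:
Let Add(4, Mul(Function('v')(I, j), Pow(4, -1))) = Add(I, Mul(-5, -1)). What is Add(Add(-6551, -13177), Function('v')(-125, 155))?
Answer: -20224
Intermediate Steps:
Function('v')(I, j) = Add(4, Mul(4, I)) (Function('v')(I, j) = Add(-16, Mul(4, Add(I, Mul(-5, -1)))) = Add(-16, Mul(4, Add(I, 5))) = Add(-16, Mul(4, Add(5, I))) = Add(-16, Add(20, Mul(4, I))) = Add(4, Mul(4, I)))
Add(Add(-6551, -13177), Function('v')(-125, 155)) = Add(Add(-6551, -13177), Add(4, Mul(4, -125))) = Add(-19728, Add(4, -500)) = Add(-19728, -496) = -20224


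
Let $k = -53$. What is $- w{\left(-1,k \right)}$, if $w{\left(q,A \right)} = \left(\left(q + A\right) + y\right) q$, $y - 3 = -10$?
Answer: $-61$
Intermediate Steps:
$y = -7$ ($y = 3 - 10 = -7$)
$w{\left(q,A \right)} = q \left(-7 + A + q\right)$ ($w{\left(q,A \right)} = \left(\left(q + A\right) - 7\right) q = \left(\left(A + q\right) - 7\right) q = \left(-7 + A + q\right) q = q \left(-7 + A + q\right)$)
$- w{\left(-1,k \right)} = - \left(-1\right) \left(-7 - 53 - 1\right) = - \left(-1\right) \left(-61\right) = \left(-1\right) 61 = -61$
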